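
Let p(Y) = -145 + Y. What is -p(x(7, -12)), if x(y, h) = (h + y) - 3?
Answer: 153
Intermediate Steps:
x(y, h) = -3 + h + y
-p(x(7, -12)) = -(-145 + (-3 - 12 + 7)) = -(-145 - 8) = -1*(-153) = 153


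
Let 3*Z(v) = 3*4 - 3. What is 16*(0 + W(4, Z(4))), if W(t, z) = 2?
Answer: 32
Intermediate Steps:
Z(v) = 3 (Z(v) = (3*4 - 3)/3 = (12 - 3)/3 = (⅓)*9 = 3)
16*(0 + W(4, Z(4))) = 16*(0 + 2) = 16*2 = 32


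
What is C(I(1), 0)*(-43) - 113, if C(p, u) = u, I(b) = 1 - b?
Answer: -113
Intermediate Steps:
C(I(1), 0)*(-43) - 113 = 0*(-43) - 113 = 0 - 113 = -113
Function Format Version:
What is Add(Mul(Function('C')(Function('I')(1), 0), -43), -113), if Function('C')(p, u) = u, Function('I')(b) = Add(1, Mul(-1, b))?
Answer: -113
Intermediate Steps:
Add(Mul(Function('C')(Function('I')(1), 0), -43), -113) = Add(Mul(0, -43), -113) = Add(0, -113) = -113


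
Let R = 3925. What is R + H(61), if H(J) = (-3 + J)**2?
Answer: 7289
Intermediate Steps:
R + H(61) = 3925 + (-3 + 61)**2 = 3925 + 58**2 = 3925 + 3364 = 7289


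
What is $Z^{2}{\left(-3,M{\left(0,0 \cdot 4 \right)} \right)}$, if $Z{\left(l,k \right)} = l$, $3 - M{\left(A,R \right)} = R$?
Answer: $9$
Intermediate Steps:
$M{\left(A,R \right)} = 3 - R$
$Z^{2}{\left(-3,M{\left(0,0 \cdot 4 \right)} \right)} = \left(-3\right)^{2} = 9$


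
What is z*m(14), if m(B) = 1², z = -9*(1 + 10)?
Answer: -99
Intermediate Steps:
z = -99 (z = -9*11 = -99)
m(B) = 1
z*m(14) = -99*1 = -99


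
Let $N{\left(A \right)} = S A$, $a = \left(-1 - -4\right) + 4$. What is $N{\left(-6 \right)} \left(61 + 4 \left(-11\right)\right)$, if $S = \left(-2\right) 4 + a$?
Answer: $102$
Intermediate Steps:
$a = 7$ ($a = \left(-1 + 4\right) + 4 = 3 + 4 = 7$)
$S = -1$ ($S = \left(-2\right) 4 + 7 = -8 + 7 = -1$)
$N{\left(A \right)} = - A$
$N{\left(-6 \right)} \left(61 + 4 \left(-11\right)\right) = \left(-1\right) \left(-6\right) \left(61 + 4 \left(-11\right)\right) = 6 \left(61 - 44\right) = 6 \cdot 17 = 102$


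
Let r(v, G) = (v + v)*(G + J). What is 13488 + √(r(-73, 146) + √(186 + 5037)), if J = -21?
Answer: 13488 + √(-18250 + √5223) ≈ 13488.0 + 134.82*I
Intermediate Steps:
r(v, G) = 2*v*(-21 + G) (r(v, G) = (v + v)*(G - 21) = (2*v)*(-21 + G) = 2*v*(-21 + G))
13488 + √(r(-73, 146) + √(186 + 5037)) = 13488 + √(2*(-73)*(-21 + 146) + √(186 + 5037)) = 13488 + √(2*(-73)*125 + √5223) = 13488 + √(-18250 + √5223)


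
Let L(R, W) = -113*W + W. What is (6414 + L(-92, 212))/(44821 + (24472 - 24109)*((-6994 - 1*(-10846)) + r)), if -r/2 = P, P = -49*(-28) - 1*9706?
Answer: -17330/7493581 ≈ -0.0023126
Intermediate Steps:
P = -8334 (P = 1372 - 9706 = -8334)
r = 16668 (r = -2*(-8334) = 16668)
L(R, W) = -112*W
(6414 + L(-92, 212))/(44821 + (24472 - 24109)*((-6994 - 1*(-10846)) + r)) = (6414 - 112*212)/(44821 + (24472 - 24109)*((-6994 - 1*(-10846)) + 16668)) = (6414 - 23744)/(44821 + 363*((-6994 + 10846) + 16668)) = -17330/(44821 + 363*(3852 + 16668)) = -17330/(44821 + 363*20520) = -17330/(44821 + 7448760) = -17330/7493581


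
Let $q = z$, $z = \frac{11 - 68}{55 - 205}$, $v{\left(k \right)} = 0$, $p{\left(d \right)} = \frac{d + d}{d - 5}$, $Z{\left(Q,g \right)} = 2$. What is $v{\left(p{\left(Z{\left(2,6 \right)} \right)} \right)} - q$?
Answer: $- \frac{19}{50} \approx -0.38$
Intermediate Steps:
$p{\left(d \right)} = \frac{2 d}{-5 + d}$
$z = \frac{19}{50}$ ($z = - \frac{57}{-150} = \left(-57\right) \left(- \frac{1}{150}\right) = \frac{19}{50} \approx 0.38$)
$q = \frac{19}{50} \approx 0.38$
$v{\left(p{\left(Z{\left(2,6 \right)} \right)} \right)} - q = 0 - \frac{19}{50} = - \frac{19}{50}$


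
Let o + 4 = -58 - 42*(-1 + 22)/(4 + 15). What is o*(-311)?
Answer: 640660/19 ≈ 33719.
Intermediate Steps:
o = -2060/19 (o = -4 + (-58 - 42*(-1 + 22)/(4 + 15)) = -4 + (-58 - 882/19) = -4 - 1984/19 = -2060/19 ≈ -108.42)
o*(-311) = -2060/19*(-311) = 640660/19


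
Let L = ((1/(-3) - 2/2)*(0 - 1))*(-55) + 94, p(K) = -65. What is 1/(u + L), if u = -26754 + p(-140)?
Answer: -3/80395 ≈ -3.7316e-5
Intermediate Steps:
L = 62/3 (L = ((1*(-⅓) - 2*½)*(-1))*(-55) + 94 = ((-⅓ - 1)*(-1))*(-55) + 94 = -4/3*(-1)*(-55) + 94 = (4/3)*(-55) + 94 = -220/3 + 94 = 62/3 ≈ 20.667)
u = -26819 (u = -26754 - 65 = -26819)
1/(u + L) = 1/(-26819 + 62/3) = 1/(-80395/3) = -3/80395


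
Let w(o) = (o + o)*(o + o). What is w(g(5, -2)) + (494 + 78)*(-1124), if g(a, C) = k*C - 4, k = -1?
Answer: -642912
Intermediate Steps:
g(a, C) = -4 - C (g(a, C) = -C - 4 = -4 - C)
w(o) = 4*o² (w(o) = (2*o)*(2*o) = 4*o²)
w(g(5, -2)) + (494 + 78)*(-1124) = 4*(-4 - 1*(-2))² + (494 + 78)*(-1124) = 4*(-4 + 2)² + 572*(-1124) = 4*(-2)² - 642928 = 4*4 - 642928 = 16 - 642928 = -642912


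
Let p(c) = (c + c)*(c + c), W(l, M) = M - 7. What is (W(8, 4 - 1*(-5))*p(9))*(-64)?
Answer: -41472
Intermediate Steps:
W(l, M) = -7 + M
p(c) = 4*c² (p(c) = (2*c)*(2*c) = 4*c²)
(W(8, 4 - 1*(-5))*p(9))*(-64) = ((-7 + (4 - 1*(-5)))*(4*9²))*(-64) = ((-7 + (4 + 5))*(4*81))*(-64) = ((-7 + 9)*324)*(-64) = (2*324)*(-64) = 648*(-64) = -41472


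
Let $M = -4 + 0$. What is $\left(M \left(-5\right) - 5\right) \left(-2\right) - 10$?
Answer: $-40$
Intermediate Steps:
$M = -4$
$\left(M \left(-5\right) - 5\right) \left(-2\right) - 10 = \left(\left(-4\right) \left(-5\right) - 5\right) \left(-2\right) - 10 = \left(20 - 5\right) \left(-2\right) - 10 = 15 \left(-2\right) - 10 = -30 - 10 = -40$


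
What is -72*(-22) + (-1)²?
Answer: 1585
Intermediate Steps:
-72*(-22) + (-1)² = 1584 + 1 = 1585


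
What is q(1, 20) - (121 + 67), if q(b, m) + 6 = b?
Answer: -193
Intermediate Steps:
q(b, m) = -6 + b
q(1, 20) - (121 + 67) = (-6 + 1) - (121 + 67) = -5 - 1*188 = -5 - 188 = -193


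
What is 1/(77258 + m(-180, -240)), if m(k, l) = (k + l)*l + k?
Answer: 1/177878 ≈ 5.6218e-6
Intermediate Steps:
m(k, l) = k + l*(k + l) (m(k, l) = l*(k + l) + k = k + l*(k + l))
1/(77258 + m(-180, -240)) = 1/(77258 + (-180 + (-240)² - 180*(-240))) = 1/(77258 + (-180 + 57600 + 43200)) = 1/(77258 + 100620) = 1/177878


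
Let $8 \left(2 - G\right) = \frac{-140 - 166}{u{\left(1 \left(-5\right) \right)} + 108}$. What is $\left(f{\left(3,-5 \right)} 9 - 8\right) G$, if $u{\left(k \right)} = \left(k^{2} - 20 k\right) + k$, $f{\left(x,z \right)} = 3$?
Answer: $\frac{659}{16} \approx 41.188$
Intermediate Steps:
$u{\left(k \right)} = k^{2} - 19 k$
$G = \frac{659}{304}$ ($G = 2 - \frac{\left(-140 - 166\right) \frac{1}{1 \left(-5\right) \left(-19 + 1 \left(-5\right)\right) + 108}}{8} = 2 - \frac{\left(-306\right) \frac{1}{- 5 \left(-19 - 5\right) + 108}}{8} = 2 - \frac{\left(-306\right) \frac{1}{\left(-5\right) \left(-24\right) + 108}}{8} = 2 - \frac{\left(-306\right) \frac{1}{120 + 108}}{8} = 2 - \frac{\left(-306\right) \frac{1}{228}}{8} = 2 - - \frac{51}{304} = 2 + \frac{51}{304} = \frac{659}{304} \approx 2.1678$)
$\left(f{\left(3,-5 \right)} 9 - 8\right) G = \left(3 \cdot 9 - 8\right) \frac{659}{304} = \left(27 - 8\right) \frac{659}{304} = 19 \cdot \frac{659}{304} = \frac{659}{16}$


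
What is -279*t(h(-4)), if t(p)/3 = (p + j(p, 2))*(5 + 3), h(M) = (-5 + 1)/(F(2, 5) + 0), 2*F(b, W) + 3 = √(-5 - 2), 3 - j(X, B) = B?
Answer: -16740 - 3348*I*√7 ≈ -16740.0 - 8858.0*I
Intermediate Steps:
j(X, B) = 3 - B
F(b, W) = -3/2 + I*√7/2 (F(b, W) = -3/2 + √(-5 - 2)/2 = -3/2 + √(-7)/2 = -3/2 + (I*√7)/2 = -3/2 + I*√7/2)
h(M) = -4/(-3/2 + I*√7/2) (h(M) = (-5 + 1)/((-3/2 + I*√7/2) + 0) = -4/(-3/2 + I*√7/2))
t(p) = 24 + 24*p (t(p) = 3*((p + (3 - 1*2))*(5 + 3)) = 3*((p + (3 - 2))*8) = 3*((p + 1)*8) = 3*((1 + p)*8) = 3*(8 + 8*p) = 24 + 24*p)
-279*t(h(-4)) = -279*(24 + 24*(3/2 + I*√7/2)) = -279*(24 + (36 + 12*I*√7)) = -279*(60 + 12*I*√7) = -16740 - 3348*I*√7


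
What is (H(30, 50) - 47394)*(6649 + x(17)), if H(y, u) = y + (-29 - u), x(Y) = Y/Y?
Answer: -315495950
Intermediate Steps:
x(Y) = 1
H(y, u) = -29 + y - u
(H(30, 50) - 47394)*(6649 + x(17)) = ((-29 + 30 - 1*50) - 47394)*(6649 + 1) = ((-29 + 30 - 50) - 47394)*6650 = (-49 - 47394)*6650 = -47443*6650 = -315495950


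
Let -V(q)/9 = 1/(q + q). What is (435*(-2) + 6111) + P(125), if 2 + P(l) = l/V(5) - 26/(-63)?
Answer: 107111/21 ≈ 5100.5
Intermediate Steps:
V(q) = -9/(2*q) (V(q) = -9/(q + q) = -9*1/(2*q) = -9/(2*q))
P(l) = -100/63 - 10*l/9 (P(l) = -2 + (l/((-9/2/5)) - 26/(-63)) = -2 + (l/((-9/2*⅕)) - 26*(-1/63)) = -2 + (l/(-9/10) + 26/63) = -2 + (l*(-10/9) + 26/63) = -2 + (-10*l/9 + 26/63) = -2 + (26/63 - 10*l/9) = -100/63 - 10*l/9)
(435*(-2) + 6111) + P(125) = (435*(-2) + 6111) + (-100/63 - 10/9*125) = (-870 + 6111) + (-100/63 - 1250/9) = 5241 - 2950/21 = 107111/21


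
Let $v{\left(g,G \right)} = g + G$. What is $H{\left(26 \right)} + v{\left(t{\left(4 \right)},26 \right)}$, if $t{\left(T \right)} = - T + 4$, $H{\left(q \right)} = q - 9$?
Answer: $43$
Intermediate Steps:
$H{\left(q \right)} = -9 + q$ ($H{\left(q \right)} = q - 9 = -9 + q$)
$t{\left(T \right)} = 4 - T$
$v{\left(g,G \right)} = G + g$
$H{\left(26 \right)} + v{\left(t{\left(4 \right)},26 \right)} = \left(-9 + 26\right) + \left(26 + \left(4 - 4\right)\right) = 17 + \left(26 + \left(4 - 4\right)\right) = 17 + \left(26 + 0\right) = 17 + 26 = 43$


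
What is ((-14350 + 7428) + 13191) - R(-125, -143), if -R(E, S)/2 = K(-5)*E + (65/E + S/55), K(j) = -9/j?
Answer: 145319/25 ≈ 5812.8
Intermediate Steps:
R(E, S) = -130/E - 18*E/5 - 2*S/55 (R(E, S) = -2*((-9/(-5))*E + (65/E + S/55)) = -2*((-9*(-1/5))*E + (65/E + S*(1/55))) = -2*(9*E/5 + (65/E + S/55)) = -2*(65/E + S/55 + 9*E/5) = -130/E - 18*E/5 - 2*S/55)
((-14350 + 7428) + 13191) - R(-125, -143) = ((-14350 + 7428) + 13191) - 2*(-3575 - 125*(-1*(-143) - 99*(-125)))/(55*(-125)) = (-6922 + 13191) - 2*(-1)*(-3575 - 125*(143 + 12375))/(55*125) = 6269 - 2*(-1)*(-3575 - 125*12518)/(55*125) = 6269 - 2*(-1)*(-3575 - 1564750)/(55*125) = 6269 - 2*(-1)*(-1568325)/(55*125) = 6269 - 1*11406/25 = 6269 - 11406/25 = 145319/25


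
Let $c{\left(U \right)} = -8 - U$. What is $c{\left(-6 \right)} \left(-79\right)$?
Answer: $158$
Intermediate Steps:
$c{\left(-6 \right)} \left(-79\right) = \left(-8 - -6\right) \left(-79\right) = \left(-8 + 6\right) \left(-79\right) = \left(-2\right) \left(-79\right) = 158$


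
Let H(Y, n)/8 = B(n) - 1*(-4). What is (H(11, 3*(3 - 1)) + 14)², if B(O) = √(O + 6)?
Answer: 2884 + 1472*√3 ≈ 5433.6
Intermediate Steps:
B(O) = √(6 + O)
H(Y, n) = 32 + 8*√(6 + n) (H(Y, n) = 8*(√(6 + n) - 1*(-4)) = 8*(√(6 + n) + 4) = 8*(4 + √(6 + n)) = 32 + 8*√(6 + n))
(H(11, 3*(3 - 1)) + 14)² = ((32 + 8*√(6 + 3*(3 - 1))) + 14)² = ((32 + 8*√(6 + 3*2)) + 14)² = ((32 + 8*√(6 + 6)) + 14)² = ((32 + 8*√12) + 14)² = ((32 + 8*(2*√3)) + 14)² = ((32 + 16*√3) + 14)² = (46 + 16*√3)²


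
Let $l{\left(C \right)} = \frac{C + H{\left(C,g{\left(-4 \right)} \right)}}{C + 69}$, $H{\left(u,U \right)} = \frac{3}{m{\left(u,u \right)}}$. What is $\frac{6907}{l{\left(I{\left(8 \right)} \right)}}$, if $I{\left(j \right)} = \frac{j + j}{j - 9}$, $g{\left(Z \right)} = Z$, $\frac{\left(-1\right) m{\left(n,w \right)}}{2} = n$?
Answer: $- \frac{11714272}{509} \approx -23014.0$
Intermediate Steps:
$m{\left(n,w \right)} = - 2 n$
$I{\left(j \right)} = \frac{2 j}{-9 + j}$
$H{\left(u,U \right)} = - \frac{3}{2 u}$ ($H{\left(u,U \right)} = \frac{3}{\left(-2\right) u} = 3 \left(- \frac{1}{2 u}\right) = - \frac{3}{2 u}$)
$l{\left(C \right)} = \frac{C - \frac{3}{2 C}}{69 + C}$ ($l{\left(C \right)} = \frac{C - \frac{3}{2 C}}{C + 69} = \frac{C - \frac{3}{2 C}}{69 + C}$)
$\frac{6907}{l{\left(I{\left(8 \right)} \right)}} = \frac{6907}{\frac{1}{2 \cdot 8 \frac{1}{-9 + 8}} \frac{1}{69 + 2 \cdot 8 \frac{1}{-9 + 8}} \left(- \frac{3}{2} + \left(2 \cdot 8 \frac{1}{-9 + 8}\right)^{2}\right)} = \frac{6907}{\frac{1}{2 \cdot 8 \frac{1}{-1}} \frac{1}{69 + 2 \cdot 8 \frac{1}{-1}} \left(- \frac{3}{2} + \left(2 \cdot 8 \frac{1}{-1}\right)^{2}\right)} = \frac{6907}{\frac{1}{2 \cdot 8 \left(-1\right)} \frac{1}{69 + 2 \cdot 8 \left(-1\right)} \left(- \frac{3}{2} + \left(2 \cdot 8 \left(-1\right)\right)^{2}\right)} = \frac{6907}{\frac{1}{-16} \frac{1}{69 - 16} \left(- \frac{3}{2} + \left(-16\right)^{2}\right)} = \frac{6907}{\left(- \frac{1}{16}\right) \frac{1}{53} \left(- \frac{3}{2} + 256\right)} = \frac{6907}{\left(- \frac{1}{16}\right) \frac{1}{53} \cdot \frac{509}{2}} = \frac{6907}{- \frac{509}{1696}} = 6907 \left(- \frac{1696}{509}\right) = - \frac{11714272}{509}$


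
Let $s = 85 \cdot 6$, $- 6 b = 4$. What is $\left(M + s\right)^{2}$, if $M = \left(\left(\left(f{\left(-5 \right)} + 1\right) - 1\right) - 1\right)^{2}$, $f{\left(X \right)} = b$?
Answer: $\frac{21298225}{81} \approx 2.6294 \cdot 10^{5}$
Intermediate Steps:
$b = - \frac{2}{3}$ ($b = \left(- \frac{1}{6}\right) 4 = - \frac{2}{3} \approx -0.66667$)
$f{\left(X \right)} = - \frac{2}{3}$
$M = \frac{25}{9}$ ($M = \left(\left(\left(- \frac{2}{3} + 1\right) - 1\right) - 1\right)^{2} = \left(\left(\frac{1}{3} - 1\right) - 1\right)^{2} = \left(- \frac{2}{3} - 1\right)^{2} = \left(- \frac{5}{3}\right)^{2} = \frac{25}{9} \approx 2.7778$)
$s = 510$
$\left(M + s\right)^{2} = \left(\frac{25}{9} + 510\right)^{2} = \left(\frac{4615}{9}\right)^{2} = \frac{21298225}{81}$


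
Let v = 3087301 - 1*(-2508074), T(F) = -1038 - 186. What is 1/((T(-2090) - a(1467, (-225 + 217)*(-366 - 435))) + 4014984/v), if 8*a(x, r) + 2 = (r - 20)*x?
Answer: -7460500/8748350403313 ≈ -8.5279e-7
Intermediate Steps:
T(F) = -1224
v = 5595375 (v = 3087301 + 2508074 = 5595375)
a(x, r) = -¼ + x*(-20 + r)/8 (a(x, r) = -¼ + ((r - 20)*x)/8 = -¼ + ((-20 + r)*x)/8 = -¼ + (x*(-20 + r))/8 = -¼ + x*(-20 + r)/8)
1/((T(-2090) - a(1467, (-225 + 217)*(-366 - 435))) + 4014984/v) = 1/((-1224 - (-¼ - 5/2*1467 + (⅛)*((-225 + 217)*(-366 - 435))*1467)) + 4014984/5595375) = 1/((-1224 - (-¼ - 7335/2 + (⅛)*(-8*(-801))*1467)) + 4014984*(1/5595375)) = 1/((-1224 - (-¼ - 7335/2 + (⅛)*6408*1467)) + 1338328/1865125) = 1/((-1224 - (-¼ - 7335/2 + 1175067)) + 1338328/1865125) = 1/((-1224 - 1*4685597/4) + 1338328/1865125) = 1/((-1224 - 4685597/4) + 1338328/1865125) = 1/(-4690493/4 + 1338328/1865125) = 1/(-8748350403313/7460500) = -7460500/8748350403313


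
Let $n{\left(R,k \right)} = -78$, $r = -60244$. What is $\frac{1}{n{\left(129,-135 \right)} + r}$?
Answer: $- \frac{1}{60322} \approx -1.6578 \cdot 10^{-5}$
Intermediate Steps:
$\frac{1}{n{\left(129,-135 \right)} + r} = \frac{1}{-78 - 60244} = \frac{1}{-60322} = - \frac{1}{60322}$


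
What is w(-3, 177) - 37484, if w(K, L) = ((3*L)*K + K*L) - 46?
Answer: -39654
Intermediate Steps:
w(K, L) = -46 + 4*K*L (w(K, L) = (3*K*L + K*L) - 46 = 4*K*L - 46 = -46 + 4*K*L)
w(-3, 177) - 37484 = (-46 + 4*(-3)*177) - 37484 = (-46 - 2124) - 37484 = -2170 - 37484 = -39654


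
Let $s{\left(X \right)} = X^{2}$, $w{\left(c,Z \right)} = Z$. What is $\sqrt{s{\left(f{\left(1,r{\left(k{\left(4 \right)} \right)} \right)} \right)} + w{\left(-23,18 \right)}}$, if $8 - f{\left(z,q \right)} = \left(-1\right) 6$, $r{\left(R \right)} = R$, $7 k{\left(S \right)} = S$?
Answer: $\sqrt{214} \approx 14.629$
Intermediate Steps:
$k{\left(S \right)} = \frac{S}{7}$
$f{\left(z,q \right)} = 14$ ($f{\left(z,q \right)} = 8 - \left(-1\right) 6 = 8 - -6 = 8 + 6 = 14$)
$\sqrt{s{\left(f{\left(1,r{\left(k{\left(4 \right)} \right)} \right)} \right)} + w{\left(-23,18 \right)}} = \sqrt{14^{2} + 18} = \sqrt{196 + 18} = \sqrt{214}$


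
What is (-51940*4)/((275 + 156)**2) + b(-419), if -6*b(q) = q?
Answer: 76587299/1114566 ≈ 68.715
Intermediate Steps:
b(q) = -q/6
(-51940*4)/((275 + 156)**2) + b(-419) = (-51940*4)/((275 + 156)**2) - 1/6*(-419) = -207760/(431**2) + 419/6 = -207760/185761 + 419/6 = 76587299/1114566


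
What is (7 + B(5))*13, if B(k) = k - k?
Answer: 91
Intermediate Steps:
B(k) = 0
(7 + B(5))*13 = (7 + 0)*13 = 7*13 = 91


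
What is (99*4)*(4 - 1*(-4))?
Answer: 3168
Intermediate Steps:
(99*4)*(4 - 1*(-4)) = 396*(4 + 4) = 396*8 = 3168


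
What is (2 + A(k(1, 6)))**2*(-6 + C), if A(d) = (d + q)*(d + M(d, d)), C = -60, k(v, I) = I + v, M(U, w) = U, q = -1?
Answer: -488136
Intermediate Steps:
A(d) = 2*d*(-1 + d) (A(d) = (d - 1)*(d + d) = (-1 + d)*(2*d) = 2*d*(-1 + d))
(2 + A(k(1, 6)))**2*(-6 + C) = (2 + 2*(6 + 1)*(-1 + (6 + 1)))**2*(-6 - 60) = (2 + 2*7*(-1 + 7))**2*(-66) = (2 + 2*7*6)**2*(-66) = (2 + 84)**2*(-66) = 86**2*(-66) = 7396*(-66) = -488136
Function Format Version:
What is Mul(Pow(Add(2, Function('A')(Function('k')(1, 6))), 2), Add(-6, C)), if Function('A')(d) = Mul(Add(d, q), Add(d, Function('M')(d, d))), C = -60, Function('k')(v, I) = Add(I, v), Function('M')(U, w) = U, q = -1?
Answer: -488136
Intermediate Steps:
Function('A')(d) = Mul(2, d, Add(-1, d)) (Function('A')(d) = Mul(Add(d, -1), Add(d, d)) = Mul(Add(-1, d), Mul(2, d)) = Mul(2, d, Add(-1, d)))
Mul(Pow(Add(2, Function('A')(Function('k')(1, 6))), 2), Add(-6, C)) = Mul(Pow(Add(2, Mul(2, Add(6, 1), Add(-1, Add(6, 1)))), 2), Add(-6, -60)) = Mul(Pow(Add(2, Mul(2, 7, Add(-1, 7))), 2), -66) = Mul(Pow(Add(2, Mul(2, 7, 6)), 2), -66) = Mul(Pow(Add(2, 84), 2), -66) = Mul(Pow(86, 2), -66) = Mul(7396, -66) = -488136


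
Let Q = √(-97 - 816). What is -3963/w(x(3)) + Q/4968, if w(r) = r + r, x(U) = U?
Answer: -1321/2 + I*√913/4968 ≈ -660.5 + 0.0060821*I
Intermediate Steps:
Q = I*√913 (Q = √(-913) = I*√913 ≈ 30.216*I)
w(r) = 2*r
-3963/w(x(3)) + Q/4968 = -3963/(2*3) + (I*√913)/4968 = -3963/6 + (I*√913)*(1/4968) = -3963*⅙ + I*√913/4968 = -1321/2 + I*√913/4968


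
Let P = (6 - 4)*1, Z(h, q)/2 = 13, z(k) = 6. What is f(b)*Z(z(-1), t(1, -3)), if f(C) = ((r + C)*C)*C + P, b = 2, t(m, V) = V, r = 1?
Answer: 364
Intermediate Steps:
Z(h, q) = 26 (Z(h, q) = 2*13 = 26)
P = 2 (P = 2*1 = 2)
f(C) = 2 + C²*(1 + C) (f(C) = ((1 + C)*C)*C + 2 = (C*(1 + C))*C + 2 = C²*(1 + C) + 2 = 2 + C²*(1 + C))
f(b)*Z(z(-1), t(1, -3)) = (2 + 2² + 2³)*26 = (2 + 4 + 8)*26 = 14*26 = 364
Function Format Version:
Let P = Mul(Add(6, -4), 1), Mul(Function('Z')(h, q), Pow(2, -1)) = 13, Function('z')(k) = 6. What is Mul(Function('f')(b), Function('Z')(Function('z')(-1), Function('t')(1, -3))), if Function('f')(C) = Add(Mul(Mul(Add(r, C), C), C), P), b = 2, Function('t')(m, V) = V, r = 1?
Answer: 364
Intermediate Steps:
Function('Z')(h, q) = 26 (Function('Z')(h, q) = Mul(2, 13) = 26)
P = 2 (P = Mul(2, 1) = 2)
Function('f')(C) = Add(2, Mul(Pow(C, 2), Add(1, C))) (Function('f')(C) = Add(Mul(Mul(Add(1, C), C), C), 2) = Add(Mul(Mul(C, Add(1, C)), C), 2) = Add(Mul(Pow(C, 2), Add(1, C)), 2) = Add(2, Mul(Pow(C, 2), Add(1, C))))
Mul(Function('f')(b), Function('Z')(Function('z')(-1), Function('t')(1, -3))) = Mul(Add(2, Pow(2, 2), Pow(2, 3)), 26) = Mul(Add(2, 4, 8), 26) = Mul(14, 26) = 364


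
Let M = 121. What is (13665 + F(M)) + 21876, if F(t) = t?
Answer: 35662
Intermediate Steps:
(13665 + F(M)) + 21876 = (13665 + 121) + 21876 = 13786 + 21876 = 35662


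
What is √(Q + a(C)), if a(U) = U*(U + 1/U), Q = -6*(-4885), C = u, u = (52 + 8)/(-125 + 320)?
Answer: 5*√198143/13 ≈ 171.20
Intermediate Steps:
u = 4/13 (u = 60/195 = 60*(1/195) = 4/13 ≈ 0.30769)
C = 4/13 ≈ 0.30769
Q = 29310
√(Q + a(C)) = √(29310 + (1 + (4/13)²)) = √(29310 + (1 + 16/169)) = √(29310 + 185/169) = √(4953575/169) = 5*√198143/13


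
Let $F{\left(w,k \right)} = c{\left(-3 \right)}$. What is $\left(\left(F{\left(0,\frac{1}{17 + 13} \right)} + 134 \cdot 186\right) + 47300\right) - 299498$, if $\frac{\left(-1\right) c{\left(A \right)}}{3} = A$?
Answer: $-227265$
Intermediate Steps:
$c{\left(A \right)} = - 3 A$
$F{\left(w,k \right)} = 9$ ($F{\left(w,k \right)} = \left(-3\right) \left(-3\right) = 9$)
$\left(\left(F{\left(0,\frac{1}{17 + 13} \right)} + 134 \cdot 186\right) + 47300\right) - 299498 = \left(\left(9 + 134 \cdot 186\right) + 47300\right) - 299498 = \left(\left(9 + 24924\right) + 47300\right) - 299498 = \left(24933 + 47300\right) - 299498 = 72233 - 299498 = -227265$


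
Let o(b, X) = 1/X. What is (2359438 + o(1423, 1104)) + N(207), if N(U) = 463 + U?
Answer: 2605559233/1104 ≈ 2.3601e+6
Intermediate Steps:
(2359438 + o(1423, 1104)) + N(207) = (2359438 + 1/1104) + (463 + 207) = (2359438 + 1/1104) + 670 = 2604819553/1104 + 670 = 2605559233/1104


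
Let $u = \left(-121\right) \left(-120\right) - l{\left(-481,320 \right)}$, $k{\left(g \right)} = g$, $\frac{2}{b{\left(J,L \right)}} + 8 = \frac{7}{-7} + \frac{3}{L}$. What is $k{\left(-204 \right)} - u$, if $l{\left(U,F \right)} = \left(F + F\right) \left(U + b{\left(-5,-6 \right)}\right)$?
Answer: $- \frac{6131276}{19} \approx -3.227 \cdot 10^{5}$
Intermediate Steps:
$b{\left(J,L \right)} = \frac{2}{-9 + \frac{3}{L}}$ ($b{\left(J,L \right)} = \frac{2}{-8 + \left(\frac{7}{-7} + \frac{3}{L}\right)} = \frac{2}{-8 + \left(7 \left(- \frac{1}{7}\right) + \frac{3}{L}\right)} = \frac{2}{-8 - \left(1 - \frac{3}{L}\right)} = \frac{2}{-9 + \frac{3}{L}}$)
$l{\left(U,F \right)} = 2 F \left(- \frac{4}{19} + U\right)$ ($l{\left(U,F \right)} = \left(F + F\right) \left(U - - \frac{12}{-3 + 9 \left(-6\right)}\right) = 2 F \left(U - - \frac{12}{-3 - 54}\right) = 2 F \left(U - - \frac{12}{-57}\right) = 2 F \left(U - \left(-12\right) \left(- \frac{1}{57}\right)\right) = 2 F \left(U - \frac{4}{19}\right) = 2 F \left(- \frac{4}{19} + U\right)$)
$u = \frac{6127400}{19}$ ($u = \left(-121\right) \left(-120\right) - \frac{2}{19} \cdot 320 \left(-4 + 19 \left(-481\right)\right) = 14520 - \frac{2}{19} \cdot 320 \left(-4 - 9139\right) = 14520 - \frac{2}{19} \cdot 320 \left(-9143\right) = 14520 - - \frac{5851520}{19} = 14520 + \frac{5851520}{19} = \frac{6127400}{19} \approx 3.2249 \cdot 10^{5}$)
$k{\left(-204 \right)} - u = -204 - \frac{6127400}{19} = - \frac{6131276}{19}$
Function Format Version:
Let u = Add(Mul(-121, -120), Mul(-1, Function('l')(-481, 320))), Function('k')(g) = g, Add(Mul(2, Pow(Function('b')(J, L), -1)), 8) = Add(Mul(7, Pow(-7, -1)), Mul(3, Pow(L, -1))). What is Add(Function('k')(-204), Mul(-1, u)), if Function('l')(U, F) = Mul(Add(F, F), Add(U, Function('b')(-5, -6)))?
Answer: Rational(-6131276, 19) ≈ -3.2270e+5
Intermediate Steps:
Function('b')(J, L) = Mul(2, Pow(Add(-9, Mul(3, Pow(L, -1))), -1)) (Function('b')(J, L) = Mul(2, Pow(Add(-8, Add(Mul(7, Pow(-7, -1)), Mul(3, Pow(L, -1)))), -1)) = Mul(2, Pow(Add(-8, Add(Mul(7, Rational(-1, 7)), Mul(3, Pow(L, -1)))), -1)) = Mul(2, Pow(Add(-8, Add(-1, Mul(3, Pow(L, -1)))), -1)) = Mul(2, Pow(Add(-9, Mul(3, Pow(L, -1))), -1)))
Function('l')(U, F) = Mul(2, F, Add(Rational(-4, 19), U)) (Function('l')(U, F) = Mul(Add(F, F), Add(U, Mul(-2, -6, Pow(Add(-3, Mul(9, -6)), -1)))) = Mul(Mul(2, F), Add(U, Mul(-2, -6, Pow(Add(-3, -54), -1)))) = Mul(Mul(2, F), Add(U, Mul(-2, -6, Pow(-57, -1)))) = Mul(Mul(2, F), Add(U, Mul(-2, -6, Rational(-1, 57)))) = Mul(Mul(2, F), Add(U, Rational(-4, 19))) = Mul(Mul(2, F), Add(Rational(-4, 19), U)) = Mul(2, F, Add(Rational(-4, 19), U)))
u = Rational(6127400, 19) (u = Add(Mul(-121, -120), Mul(-1, Mul(Rational(2, 19), 320, Add(-4, Mul(19, -481))))) = Add(14520, Mul(-1, Mul(Rational(2, 19), 320, Add(-4, -9139)))) = Add(14520, Mul(-1, Mul(Rational(2, 19), 320, -9143))) = Add(14520, Mul(-1, Rational(-5851520, 19))) = Add(14520, Rational(5851520, 19)) = Rational(6127400, 19) ≈ 3.2249e+5)
Add(Function('k')(-204), Mul(-1, u)) = Add(-204, Mul(-1, Rational(6127400, 19))) = Add(-204, Rational(-6127400, 19)) = Rational(-6131276, 19)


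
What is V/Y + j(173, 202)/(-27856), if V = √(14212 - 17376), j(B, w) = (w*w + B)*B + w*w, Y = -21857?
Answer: -7129825/27856 - 2*I*√791/21857 ≈ -255.95 - 0.0025735*I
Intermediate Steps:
j(B, w) = w² + B*(B + w²) (j(B, w) = (w² + B)*B + w² = (B + w²)*B + w² = B*(B + w²) + w² = w² + B*(B + w²))
V = 2*I*√791 (V = √(-3164) = 2*I*√791 ≈ 56.249*I)
V/Y + j(173, 202)/(-27856) = (2*I*√791)/(-21857) + (173² + 202² + 173*202²)/(-27856) = (2*I*√791)*(-1/21857) + (29929 + 40804 + 173*40804)*(-1/27856) = -2*I*√791/21857 + (29929 + 40804 + 7059092)*(-1/27856) = -2*I*√791/21857 + 7129825*(-1/27856) = -2*I*√791/21857 - 7129825/27856 = -7129825/27856 - 2*I*√791/21857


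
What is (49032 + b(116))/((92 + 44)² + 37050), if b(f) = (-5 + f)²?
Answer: 61353/55546 ≈ 1.1045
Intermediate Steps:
(49032 + b(116))/((92 + 44)² + 37050) = (49032 + (-5 + 116)²)/((92 + 44)² + 37050) = (49032 + 111²)/(136² + 37050) = (49032 + 12321)/(18496 + 37050) = 61353/55546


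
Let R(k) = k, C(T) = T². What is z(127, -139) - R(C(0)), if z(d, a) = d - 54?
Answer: 73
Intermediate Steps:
z(d, a) = -54 + d
z(127, -139) - R(C(0)) = (-54 + 127) - 1*0² = 73 - 1*0 = 73 + 0 = 73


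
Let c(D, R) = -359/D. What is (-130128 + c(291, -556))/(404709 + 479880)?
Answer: -37867607/257415399 ≈ -0.14711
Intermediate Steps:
(-130128 + c(291, -556))/(404709 + 479880) = (-130128 - 359/291)/(404709 + 479880) = (-130128 - 359*1/291)/884589 = (-130128 - 359/291)*(1/884589) = -37867607/291*1/884589 = -37867607/257415399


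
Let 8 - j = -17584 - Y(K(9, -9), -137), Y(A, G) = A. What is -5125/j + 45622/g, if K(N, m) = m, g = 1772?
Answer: 396545063/15578538 ≈ 25.455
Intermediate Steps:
j = 17583 (j = 8 - (-17584 - 1*(-9)) = 8 - (-17584 + 9) = 8 - 1*(-17575) = 8 + 17575 = 17583)
-5125/j + 45622/g = -5125/17583 + 45622/1772 = -5125*1/17583 + 45622*(1/1772) = -5125/17583 + 22811/886 = 396545063/15578538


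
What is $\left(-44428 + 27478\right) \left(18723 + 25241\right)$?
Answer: $-745189800$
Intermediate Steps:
$\left(-44428 + 27478\right) \left(18723 + 25241\right) = \left(-16950\right) 43964 = -745189800$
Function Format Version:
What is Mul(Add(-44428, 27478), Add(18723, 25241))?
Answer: -745189800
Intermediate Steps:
Mul(Add(-44428, 27478), Add(18723, 25241)) = Mul(-16950, 43964) = -745189800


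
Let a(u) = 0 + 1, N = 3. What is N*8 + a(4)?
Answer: 25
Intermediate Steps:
a(u) = 1
N*8 + a(4) = 3*8 + 1 = 24 + 1 = 25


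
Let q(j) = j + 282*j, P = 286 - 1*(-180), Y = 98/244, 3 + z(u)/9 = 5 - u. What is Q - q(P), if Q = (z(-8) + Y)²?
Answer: -1841233311/14884 ≈ -1.2371e+5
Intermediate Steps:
z(u) = 18 - 9*u (z(u) = -27 + 9*(5 - u) = -27 + (45 - 9*u) = 18 - 9*u)
Y = 49/122 (Y = 98*(1/244) = 49/122 ≈ 0.40164)
P = 466 (P = 286 + 180 = 466)
q(j) = 283*j
Q = 121638841/14884 (Q = ((18 - 9*(-8)) + 49/122)² = ((18 + 72) + 49/122)² = (90 + 49/122)² = (11029/122)² = 121638841/14884 ≈ 8172.5)
Q - q(P) = 121638841/14884 - 283*466 = 121638841/14884 - 1*131878 = 121638841/14884 - 131878 = -1841233311/14884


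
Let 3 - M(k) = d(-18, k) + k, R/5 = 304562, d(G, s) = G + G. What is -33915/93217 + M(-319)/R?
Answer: -25806364732/70975889885 ≈ -0.36359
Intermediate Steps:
d(G, s) = 2*G
R = 1522810 (R = 5*304562 = 1522810)
M(k) = 39 - k (M(k) = 3 - (2*(-18) + k) = 3 - (-36 + k) = 3 + (36 - k) = 39 - k)
-33915/93217 + M(-319)/R = -33915/93217 + (39 - 1*(-319))/1522810 = -33915*1/93217 + (39 + 319)*(1/1522810) = -33915/93217 + 358*(1/1522810) = -33915/93217 + 179/761405 = -25806364732/70975889885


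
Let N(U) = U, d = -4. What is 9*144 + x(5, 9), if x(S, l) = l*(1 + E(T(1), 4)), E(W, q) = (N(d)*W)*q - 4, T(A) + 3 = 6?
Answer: 837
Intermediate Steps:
T(A) = 3 (T(A) = -3 + 6 = 3)
E(W, q) = -4 - 4*W*q (E(W, q) = (-4*W)*q - 4 = -4*W*q - 4 = -4 - 4*W*q)
x(S, l) = -51*l (x(S, l) = l*(1 + (-4 - 4*3*4)) = l*(1 + (-4 - 48)) = l*(1 - 52) = l*(-51) = -51*l)
9*144 + x(5, 9) = 9*144 - 51*9 = 1296 - 459 = 837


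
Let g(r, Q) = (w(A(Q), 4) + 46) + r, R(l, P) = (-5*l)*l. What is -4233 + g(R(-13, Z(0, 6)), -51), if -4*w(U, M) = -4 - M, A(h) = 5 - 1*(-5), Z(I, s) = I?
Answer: -5030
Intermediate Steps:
A(h) = 10 (A(h) = 5 + 5 = 10)
R(l, P) = -5*l²
w(U, M) = 1 + M/4 (w(U, M) = -(-4 - M)/4 = 1 + M/4)
g(r, Q) = 48 + r (g(r, Q) = ((1 + (¼)*4) + 46) + r = ((1 + 1) + 46) + r = (2 + 46) + r = 48 + r)
-4233 + g(R(-13, Z(0, 6)), -51) = -4233 + (48 - 5*(-13)²) = -4233 + (48 - 5*169) = -4233 + (48 - 845) = -4233 - 797 = -5030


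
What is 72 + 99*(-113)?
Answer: -11115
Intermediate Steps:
72 + 99*(-113) = 72 - 11187 = -11115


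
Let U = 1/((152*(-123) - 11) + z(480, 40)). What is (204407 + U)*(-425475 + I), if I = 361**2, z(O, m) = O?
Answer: -1099663046323752/18227 ≈ -6.0332e+10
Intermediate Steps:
I = 130321
U = -1/18227 (U = 1/((152*(-123) - 11) + 480) = 1/((-18696 - 11) + 480) = 1/(-18707 + 480) = 1/(-18227) = -1/18227 ≈ -5.4864e-5)
(204407 + U)*(-425475 + I) = (204407 - 1/18227)*(-425475 + 130321) = (3725726388/18227)*(-295154) = -1099663046323752/18227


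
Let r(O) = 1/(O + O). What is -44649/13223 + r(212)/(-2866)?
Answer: -54256763639/16068378032 ≈ -3.3766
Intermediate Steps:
r(O) = 1/(2*O)
-44649/13223 + r(212)/(-2866) = -44649/13223 + ((1/2)/212)/(-2866) = -44649*1/13223 + ((1/2)*(1/212))*(-1/2866) = -44649/13223 + (1/424)*(-1/2866) = -44649/13223 - 1/1215184 = -54256763639/16068378032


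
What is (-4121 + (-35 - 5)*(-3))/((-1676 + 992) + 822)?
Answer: -4001/138 ≈ -28.993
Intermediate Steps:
(-4121 + (-35 - 5)*(-3))/((-1676 + 992) + 822) = (-4121 - 40*(-3))/(-684 + 822) = (-4121 + 120)/138 = -4001*1/138 = -4001/138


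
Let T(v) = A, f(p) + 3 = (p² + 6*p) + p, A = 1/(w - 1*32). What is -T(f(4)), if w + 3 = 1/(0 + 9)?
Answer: 9/314 ≈ 0.028662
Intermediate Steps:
w = -26/9 (w = -3 + 1/(0 + 9) = -3 + 1/9 = -3 + ⅑ = -26/9 ≈ -2.8889)
A = -9/314 (A = 1/(-26/9 - 1*32) = 1/(-26/9 - 32) = 1/(-314/9) = -9/314 ≈ -0.028662)
f(p) = -3 + p² + 7*p (f(p) = -3 + ((p² + 6*p) + p) = -3 + (p² + 7*p) = -3 + p² + 7*p)
T(v) = -9/314
-T(f(4)) = -1*(-9/314) = 9/314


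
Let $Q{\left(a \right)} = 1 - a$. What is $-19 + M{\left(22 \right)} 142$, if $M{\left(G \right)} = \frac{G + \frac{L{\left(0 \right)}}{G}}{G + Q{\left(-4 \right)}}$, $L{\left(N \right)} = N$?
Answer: $\frac{2611}{27} \approx 96.704$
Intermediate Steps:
$M{\left(G \right)} = \frac{G}{5 + G}$ ($M{\left(G \right)} = \frac{G + \frac{0}{G}}{G + \left(1 - -4\right)} = \frac{G + 0}{G + \left(1 + 4\right)} = \frac{G}{G + 5} = \frac{G}{5 + G}$)
$-19 + M{\left(22 \right)} 142 = -19 + \frac{22}{5 + 22} \cdot 142 = -19 + \frac{22}{27} \cdot 142 = -19 + \frac{3124}{27} = \frac{2611}{27}$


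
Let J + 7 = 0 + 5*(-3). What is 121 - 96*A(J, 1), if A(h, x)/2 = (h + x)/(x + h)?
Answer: -71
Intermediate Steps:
J = -22 (J = -7 + (0 + 5*(-3)) = -7 + (0 - 15) = -7 - 15 = -22)
A(h, x) = 2 (A(h, x) = 2*((h + x)/(x + h)) = 2*((h + x)/(h + x)) = 2*1 = 2)
121 - 96*A(J, 1) = 121 - 96*2 = 121 - 192 = -71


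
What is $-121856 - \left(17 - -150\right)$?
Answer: $-122023$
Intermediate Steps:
$-121856 - \left(17 - -150\right) = -121856 - \left(17 + 150\right) = -121856 - 167 = -122023$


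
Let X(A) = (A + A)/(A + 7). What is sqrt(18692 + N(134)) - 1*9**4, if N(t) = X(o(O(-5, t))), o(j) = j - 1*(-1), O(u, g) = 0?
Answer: -6561 + sqrt(74769)/2 ≈ -6424.3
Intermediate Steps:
o(j) = 1 + j (o(j) = j + 1 = 1 + j)
X(A) = 2*A/(7 + A) (X(A) = (2*A)/(7 + A) = 2*A/(7 + A))
N(t) = 1/4 (N(t) = 2*(1 + 0)/(7 + (1 + 0)) = 2*1/(7 + 1) = 2*1/8 = 2*1*(1/8) = 1/4)
sqrt(18692 + N(134)) - 1*9**4 = sqrt(18692 + 1/4) - 1*9**4 = sqrt(74769/4) - 1*6561 = sqrt(74769)/2 - 6561 = -6561 + sqrt(74769)/2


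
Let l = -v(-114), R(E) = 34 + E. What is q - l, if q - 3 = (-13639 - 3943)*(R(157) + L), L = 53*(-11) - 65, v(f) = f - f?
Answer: 8034977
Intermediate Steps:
v(f) = 0
L = -648 (L = -583 - 65 = -648)
l = 0 (l = -1*0 = 0)
q = 8034977 (q = 3 + (-13639 - 3943)*((34 + 157) - 648) = 3 - 17582*(191 - 648) = 3 - 17582*(-457) = 3 + 8034974 = 8034977)
q - l = 8034977 - 1*0 = 8034977 + 0 = 8034977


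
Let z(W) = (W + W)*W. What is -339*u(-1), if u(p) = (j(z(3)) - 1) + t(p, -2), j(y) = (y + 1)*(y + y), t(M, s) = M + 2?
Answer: -231876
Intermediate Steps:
t(M, s) = 2 + M
z(W) = 2*W² (z(W) = (2*W)*W = 2*W²)
j(y) = 2*y*(1 + y) (j(y) = (1 + y)*(2*y) = 2*y*(1 + y))
u(p) = 685 + p (u(p) = (2*(2*3²)*(1 + 2*3²) - 1) + (2 + p) = (2*(2*9)*(1 + 2*9) - 1) + (2 + p) = (2*18*(1 + 18) - 1) + (2 + p) = (2*18*19 - 1) + (2 + p) = (684 - 1) + (2 + p) = 683 + (2 + p) = 685 + p)
-339*u(-1) = -339*(685 - 1) = -339*684 = -231876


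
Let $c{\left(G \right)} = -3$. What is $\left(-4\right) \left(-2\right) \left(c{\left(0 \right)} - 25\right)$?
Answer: $-224$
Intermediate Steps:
$\left(-4\right) \left(-2\right) \left(c{\left(0 \right)} - 25\right) = \left(-4\right) \left(-2\right) \left(-3 - 25\right) = 8 \left(-28\right) = -224$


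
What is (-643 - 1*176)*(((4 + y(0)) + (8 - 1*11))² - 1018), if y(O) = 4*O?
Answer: 832923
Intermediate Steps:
(-643 - 1*176)*(((4 + y(0)) + (8 - 1*11))² - 1018) = (-643 - 1*176)*(((4 + 4*0) + (8 - 1*11))² - 1018) = (-643 - 176)*(((4 + 0) + (8 - 11))² - 1018) = -819*((4 - 3)² - 1018) = -819*(1² - 1018) = -819*(1 - 1018) = -819*(-1017) = 832923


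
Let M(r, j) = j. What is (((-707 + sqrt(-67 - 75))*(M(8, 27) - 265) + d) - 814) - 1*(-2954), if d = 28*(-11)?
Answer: 170098 - 238*I*sqrt(142) ≈ 1.701e+5 - 2836.1*I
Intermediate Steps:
d = -308
(((-707 + sqrt(-67 - 75))*(M(8, 27) - 265) + d) - 814) - 1*(-2954) = (((-707 + sqrt(-67 - 75))*(27 - 265) - 308) - 814) - 1*(-2954) = (((-707 + sqrt(-142))*(-238) - 308) - 814) + 2954 = (((-707 + I*sqrt(142))*(-238) - 308) - 814) + 2954 = (((168266 - 238*I*sqrt(142)) - 308) - 814) + 2954 = ((167958 - 238*I*sqrt(142)) - 814) + 2954 = (167144 - 238*I*sqrt(142)) + 2954 = 170098 - 238*I*sqrt(142)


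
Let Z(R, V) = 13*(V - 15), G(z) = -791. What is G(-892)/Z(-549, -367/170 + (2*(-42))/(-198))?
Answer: 4437510/1220453 ≈ 3.6360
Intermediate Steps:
Z(R, V) = -195 + 13*V (Z(R, V) = 13*(-15 + V) = -195 + 13*V)
G(-892)/Z(-549, -367/170 + (2*(-42))/(-198)) = -791/(-195 + 13*(-367/170 + (2*(-42))/(-198))) = -791/(-195 + 13*(-367*1/170 - 84*(-1/198))) = -791/(-195 + 13*(-367/170 + 14/33)) = -791/(-195 + 13*(-9731/5610)) = -791/(-195 - 126503/5610) = -791/(-1220453/5610) = -791*(-5610/1220453) = 4437510/1220453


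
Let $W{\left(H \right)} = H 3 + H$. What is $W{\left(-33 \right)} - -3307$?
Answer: $3175$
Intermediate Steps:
$W{\left(H \right)} = 4 H$ ($W{\left(H \right)} = 3 H + H = 4 H$)
$W{\left(-33 \right)} - -3307 = 4 \left(-33\right) - -3307 = -132 + 3307 = 3175$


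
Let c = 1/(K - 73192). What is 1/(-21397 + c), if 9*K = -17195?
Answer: -675923/14462724440 ≈ -4.6736e-5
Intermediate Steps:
K = -17195/9 (K = (1/9)*(-17195) = -17195/9 ≈ -1910.6)
c = -9/675923 (c = 1/(-17195/9 - 73192) = 1/(-675923/9) = -9/675923 ≈ -1.3315e-5)
1/(-21397 + c) = 1/(-21397 - 9/675923) = 1/(-14462724440/675923) = -675923/14462724440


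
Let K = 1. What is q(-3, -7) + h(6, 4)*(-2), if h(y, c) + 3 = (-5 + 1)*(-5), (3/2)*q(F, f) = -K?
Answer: -104/3 ≈ -34.667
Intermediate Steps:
q(F, f) = -⅔ (q(F, f) = 2*(-1*1)/3 = (⅔)*(-1) = -⅔)
h(y, c) = 17 (h(y, c) = -3 + (-5 + 1)*(-5) = -3 - 4*(-5) = -3 + 20 = 17)
q(-3, -7) + h(6, 4)*(-2) = -⅔ + 17*(-2) = -⅔ - 34 = -104/3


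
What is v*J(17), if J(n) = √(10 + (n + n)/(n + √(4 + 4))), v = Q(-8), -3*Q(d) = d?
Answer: 16*√(51 + 5*√2)/(3*√(17 + 2*√2)) ≈ 9.1271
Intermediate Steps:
Q(d) = -d/3
v = 8/3 (v = -⅓*(-8) = 8/3 ≈ 2.6667)
J(n) = √(10 + 2*n/(n + 2*√2)) (J(n) = √(10 + (2*n)/(n + √8)) = √(10 + (2*n)/(n + 2*√2)) = √(10 + 2*n/(n + 2*√2)))
v*J(17) = 8*(2*√((3*17 + 5*√2)/(17 + 2*√2)))/3 = 8*(2*√((51 + 5*√2)/(17 + 2*√2)))/3 = 8*(2*(√(51 + 5*√2)/√(17 + 2*√2)))/3 = 8*(2*√(51 + 5*√2)/√(17 + 2*√2))/3 = 16*√(51 + 5*√2)/(3*√(17 + 2*√2))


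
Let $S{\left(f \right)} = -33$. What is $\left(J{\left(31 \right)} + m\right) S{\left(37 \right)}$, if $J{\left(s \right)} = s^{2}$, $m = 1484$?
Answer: $-80685$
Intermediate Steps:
$\left(J{\left(31 \right)} + m\right) S{\left(37 \right)} = \left(31^{2} + 1484\right) \left(-33\right) = \left(961 + 1484\right) \left(-33\right) = 2445 \left(-33\right) = -80685$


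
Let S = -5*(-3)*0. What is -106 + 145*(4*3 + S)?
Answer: 1634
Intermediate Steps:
S = 0 (S = 15*0 = 0)
-106 + 145*(4*3 + S) = -106 + 145*(4*3 + 0) = -106 + 145*(12 + 0) = -106 + 145*12 = -106 + 1740 = 1634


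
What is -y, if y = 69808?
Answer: -69808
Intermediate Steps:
-y = -1*69808 = -69808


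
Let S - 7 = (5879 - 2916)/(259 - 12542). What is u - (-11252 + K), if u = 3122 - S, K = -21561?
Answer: 441306587/12283 ≈ 35928.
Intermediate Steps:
S = 83018/12283 (S = 7 + (5879 - 2916)/(259 - 12542) = 7 + 2963/(-12283) = 7 + 2963*(-1/12283) = 7 - 2963/12283 = 83018/12283 ≈ 6.7588)
u = 38264508/12283 (u = 3122 - 1*83018/12283 = 3122 - 83018/12283 = 38264508/12283 ≈ 3115.2)
u - (-11252 + K) = 38264508/12283 - (-11252 - 21561) = 38264508/12283 - 1*(-32813) = 38264508/12283 + 32813 = 441306587/12283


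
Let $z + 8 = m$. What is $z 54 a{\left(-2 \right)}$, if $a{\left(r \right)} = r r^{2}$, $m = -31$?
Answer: $16848$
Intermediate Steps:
$a{\left(r \right)} = r^{3}$
$z = -39$ ($z = -8 - 31 = -39$)
$z 54 a{\left(-2 \right)} = \left(-39\right) 54 \left(-2\right)^{3} = \left(-2106\right) \left(-8\right) = 16848$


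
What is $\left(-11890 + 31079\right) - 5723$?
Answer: $13466$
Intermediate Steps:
$\left(-11890 + 31079\right) - 5723 = 19189 - 5723 = 13466$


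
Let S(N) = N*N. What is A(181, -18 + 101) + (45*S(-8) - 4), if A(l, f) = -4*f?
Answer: 2544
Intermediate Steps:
S(N) = N²
A(181, -18 + 101) + (45*S(-8) - 4) = -4*(-18 + 101) + (45*(-8)² - 4) = -4*83 + (45*64 - 4) = -332 + (2880 - 4) = -332 + 2876 = 2544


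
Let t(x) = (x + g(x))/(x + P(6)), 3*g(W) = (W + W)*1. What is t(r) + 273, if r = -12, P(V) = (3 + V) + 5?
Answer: 263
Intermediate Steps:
P(V) = 8 + V
g(W) = 2*W/3 (g(W) = ((W + W)*1)/3 = ((2*W)*1)/3 = (2*W)/3 = 2*W/3)
t(x) = 5*x/(3*(14 + x)) (t(x) = (x + 2*x/3)/(x + (8 + 6)) = (5*x/3)/(x + 14) = (5*x/3)/(14 + x) = 5*x/(3*(14 + x)))
t(r) + 273 = (5/3)*(-12)/(14 - 12) + 273 = (5/3)*(-12)/2 + 273 = (5/3)*(-12)*(½) + 273 = -10 + 273 = 263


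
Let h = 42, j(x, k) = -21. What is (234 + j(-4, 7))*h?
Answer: 8946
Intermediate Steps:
(234 + j(-4, 7))*h = (234 - 21)*42 = 213*42 = 8946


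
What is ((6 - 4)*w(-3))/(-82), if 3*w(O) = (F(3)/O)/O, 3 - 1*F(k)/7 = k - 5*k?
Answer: -35/369 ≈ -0.094851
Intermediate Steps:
F(k) = 21 + 28*k (F(k) = 21 - 7*(k - 5*k) = 21 - (-28)*k = 21 + 28*k)
w(O) = 35/O² (w(O) = (((21 + 28*3)/O)/O)/3 = (((21 + 84)/O)/O)/3 = ((105/O)/O)/3 = (105/O²)/3 = 35/O²)
((6 - 4)*w(-3))/(-82) = ((6 - 4)*(35/(-3)²))/(-82) = (2*(35*(⅑)))*(-1/82) = (2*(35/9))*(-1/82) = (70/9)*(-1/82) = -35/369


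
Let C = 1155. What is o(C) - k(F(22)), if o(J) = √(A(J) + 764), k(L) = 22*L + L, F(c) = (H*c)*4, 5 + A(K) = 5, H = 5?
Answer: -10120 + 2*√191 ≈ -10092.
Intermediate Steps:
A(K) = 0 (A(K) = -5 + 5 = 0)
F(c) = 20*c (F(c) = (5*c)*4 = 20*c)
k(L) = 23*L
o(J) = 2*√191 (o(J) = √(0 + 764) = √764 = 2*√191)
o(C) - k(F(22)) = 2*√191 - 23*20*22 = 2*√191 - 23*440 = 2*√191 - 1*10120 = 2*√191 - 10120 = -10120 + 2*√191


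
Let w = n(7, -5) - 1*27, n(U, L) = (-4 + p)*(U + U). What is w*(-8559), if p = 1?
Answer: 590571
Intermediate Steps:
n(U, L) = -6*U (n(U, L) = (-4 + 1)*(U + U) = -6*U)
w = -69 (w = -6*7 - 1*27 = -42 - 27 = -69)
w*(-8559) = -69*(-8559) = 590571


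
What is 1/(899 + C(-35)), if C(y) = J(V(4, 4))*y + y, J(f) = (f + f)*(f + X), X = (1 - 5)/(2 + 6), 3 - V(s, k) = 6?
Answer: 1/129 ≈ 0.0077519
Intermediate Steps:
V(s, k) = -3 (V(s, k) = 3 - 1*6 = 3 - 6 = -3)
X = -½ (X = -4/8 = -4*⅛ = -½ ≈ -0.50000)
J(f) = 2*f*(-½ + f) (J(f) = (f + f)*(f - ½) = (2*f)*(-½ + f) = 2*f*(-½ + f))
C(y) = 22*y (C(y) = (-3*(-1 + 2*(-3)))*y + y = (-3*(-1 - 6))*y + y = (-3*(-7))*y + y = 21*y + y = 22*y)
1/(899 + C(-35)) = 1/(899 + 22*(-35)) = 1/(899 - 770) = 1/129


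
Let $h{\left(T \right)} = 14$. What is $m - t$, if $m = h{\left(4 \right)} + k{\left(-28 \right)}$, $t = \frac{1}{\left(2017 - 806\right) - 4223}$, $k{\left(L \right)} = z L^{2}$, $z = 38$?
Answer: $\frac{89775673}{3012} \approx 29806.0$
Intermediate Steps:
$k{\left(L \right)} = 38 L^{2}$
$t = - \frac{1}{3012}$ ($t = \frac{1}{\left(2017 - 806\right) - 4223} = \frac{1}{1211 - 4223} = \frac{1}{-3012} = - \frac{1}{3012} \approx -0.00033201$)
$m = 29806$ ($m = 14 + 38 \left(-28\right)^{2} = 14 + 38 \cdot 784 = 14 + 29792 = 29806$)
$m - t = 29806 - - \frac{1}{3012} = 29806 + \frac{1}{3012} = \frac{89775673}{3012}$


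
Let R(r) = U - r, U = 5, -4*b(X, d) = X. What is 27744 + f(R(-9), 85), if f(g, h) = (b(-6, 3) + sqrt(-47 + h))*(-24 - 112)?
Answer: 27540 - 136*sqrt(38) ≈ 26702.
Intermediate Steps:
b(X, d) = -X/4
R(r) = 5 - r
f(g, h) = -204 - 136*sqrt(-47 + h) (f(g, h) = (-1/4*(-6) + sqrt(-47 + h))*(-24 - 112) = (3/2 + sqrt(-47 + h))*(-136) = -204 - 136*sqrt(-47 + h))
27744 + f(R(-9), 85) = 27744 + (-204 - 136*sqrt(-47 + 85)) = 27744 + (-204 - 136*sqrt(38)) = 27540 - 136*sqrt(38)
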